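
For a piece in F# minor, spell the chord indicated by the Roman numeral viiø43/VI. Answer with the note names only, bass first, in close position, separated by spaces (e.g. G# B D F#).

G B C# E

viiø43/VI is a secondary leading-tone chord. The target VI is D in F# minor; the applied chord is rooted a semitone below, on C#.
Building a half-diminished seventh chord on C# gives C#-E-G-B.
The figured bass 43 indicates second inversion, placing the fifth (G) in the bass: G-B-C#-E.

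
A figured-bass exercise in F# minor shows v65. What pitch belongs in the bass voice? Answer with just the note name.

v in F# minor has root C#; the chord is C#-E-G#-B.
The figure 65 means first inversion — the third is in the bass.

E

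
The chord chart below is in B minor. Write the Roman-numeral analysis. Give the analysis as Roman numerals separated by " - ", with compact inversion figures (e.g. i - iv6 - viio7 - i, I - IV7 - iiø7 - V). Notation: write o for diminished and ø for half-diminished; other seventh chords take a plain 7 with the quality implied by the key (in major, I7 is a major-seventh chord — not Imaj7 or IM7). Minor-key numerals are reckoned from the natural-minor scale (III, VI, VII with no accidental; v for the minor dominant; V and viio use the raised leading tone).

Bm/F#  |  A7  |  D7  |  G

Bm/F#: root B is the tonic; minor triad there is i64.
A7 has root A, degree 7 in B minor, so VII7.
D7: chromatic; D is V of VI, so V7/VI.
G: major triad on G = scale degree 6 → VI.

i64 - VII7 - V7/VI - VI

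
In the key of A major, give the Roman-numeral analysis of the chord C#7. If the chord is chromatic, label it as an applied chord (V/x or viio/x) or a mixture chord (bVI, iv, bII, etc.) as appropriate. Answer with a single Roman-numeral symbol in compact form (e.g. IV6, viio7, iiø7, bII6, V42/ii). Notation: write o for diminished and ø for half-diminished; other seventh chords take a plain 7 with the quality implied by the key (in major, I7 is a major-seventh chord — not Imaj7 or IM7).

V7/vi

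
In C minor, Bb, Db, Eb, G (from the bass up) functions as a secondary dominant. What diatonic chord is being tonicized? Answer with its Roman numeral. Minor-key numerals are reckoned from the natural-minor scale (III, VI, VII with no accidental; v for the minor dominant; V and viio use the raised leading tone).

VI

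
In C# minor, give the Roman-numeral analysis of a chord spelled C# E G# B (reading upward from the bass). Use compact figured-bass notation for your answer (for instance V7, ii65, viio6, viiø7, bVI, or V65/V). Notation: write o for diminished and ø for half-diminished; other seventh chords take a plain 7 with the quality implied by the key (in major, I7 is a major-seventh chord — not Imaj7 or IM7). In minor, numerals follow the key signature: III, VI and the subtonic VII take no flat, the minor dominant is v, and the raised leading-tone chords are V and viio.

The pitches C#-E-G#-B form a minor seventh chord rooted on C#.
C# is scale degree 1 in C# minor, and a minor seventh chord on that degree is written i7.

i7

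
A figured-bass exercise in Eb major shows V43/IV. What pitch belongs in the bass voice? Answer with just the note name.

Bb

The applied chord V43/IV is rooted on Eb: Eb-G-Bb-Db.
The figure 43 means second inversion — the fifth is in the bass.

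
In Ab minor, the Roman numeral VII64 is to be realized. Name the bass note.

VII in Ab minor has root Gb; the chord is Gb-Bb-Db.
The figure 64 means second inversion — the fifth is in the bass.

Db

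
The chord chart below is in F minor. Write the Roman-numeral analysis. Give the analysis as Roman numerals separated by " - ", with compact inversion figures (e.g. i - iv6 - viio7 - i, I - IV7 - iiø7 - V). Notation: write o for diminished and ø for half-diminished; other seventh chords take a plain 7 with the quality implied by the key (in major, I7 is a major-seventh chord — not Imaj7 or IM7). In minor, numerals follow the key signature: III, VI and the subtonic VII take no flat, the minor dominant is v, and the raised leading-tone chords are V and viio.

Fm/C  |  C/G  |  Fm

Fm/C has root F, degree 1 in F minor, so i64.
C/G has root C, degree 5 in F minor, so V64.
Fm: root F is the tonic; minor triad there is i.

i64 - V64 - i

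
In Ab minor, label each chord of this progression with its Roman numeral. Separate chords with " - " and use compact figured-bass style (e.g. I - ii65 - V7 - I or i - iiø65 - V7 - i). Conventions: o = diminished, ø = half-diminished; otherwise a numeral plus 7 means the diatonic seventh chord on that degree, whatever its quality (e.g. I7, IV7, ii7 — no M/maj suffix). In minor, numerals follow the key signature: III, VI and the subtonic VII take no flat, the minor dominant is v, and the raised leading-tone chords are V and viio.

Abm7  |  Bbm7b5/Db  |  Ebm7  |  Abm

i7 - iiø65 - v7 - i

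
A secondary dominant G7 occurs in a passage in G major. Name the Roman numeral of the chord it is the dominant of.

The chord is a dominant seventh chord on G.
A dominant resolves down a perfect fifth: G → C. In G major, C is scale degree 4, i.e. IV.

IV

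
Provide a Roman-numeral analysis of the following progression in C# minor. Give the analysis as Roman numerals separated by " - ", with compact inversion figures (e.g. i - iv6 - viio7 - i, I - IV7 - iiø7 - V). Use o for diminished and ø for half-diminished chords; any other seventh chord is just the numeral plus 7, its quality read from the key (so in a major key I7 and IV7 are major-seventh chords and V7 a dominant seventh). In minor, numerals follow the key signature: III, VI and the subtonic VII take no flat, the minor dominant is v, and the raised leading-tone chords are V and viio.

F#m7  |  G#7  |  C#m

iv7 - V7 - i

F#m7: root F# is the subdominant; minor seventh chord there is iv7.
G#7: root G# is the dominant; dominant seventh chord there is V7.
C#m: root C# is the tonic; minor triad there is i.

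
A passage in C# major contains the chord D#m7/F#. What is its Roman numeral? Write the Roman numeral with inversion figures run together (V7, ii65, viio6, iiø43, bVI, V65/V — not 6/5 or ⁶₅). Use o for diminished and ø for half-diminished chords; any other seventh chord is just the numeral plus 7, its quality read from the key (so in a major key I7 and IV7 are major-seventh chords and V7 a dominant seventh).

Stacked in thirds the chord is D#-F#-A#-C#: a minor seventh chord on D#.
In C# major, D# is the supertonic; the diatonic minor seventh chord there is ii7.
With F# in the bass the chord is in first inversion, so the figured bass is 65.

ii65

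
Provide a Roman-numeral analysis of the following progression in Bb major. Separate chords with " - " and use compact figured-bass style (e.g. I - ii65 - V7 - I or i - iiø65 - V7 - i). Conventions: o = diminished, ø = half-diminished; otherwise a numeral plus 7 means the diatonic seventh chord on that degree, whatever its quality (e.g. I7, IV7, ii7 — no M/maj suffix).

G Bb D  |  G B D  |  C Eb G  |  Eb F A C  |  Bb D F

G-Bb-D has root G, degree 6 in Bb major, so vi.
G-B-D: a major triad on G, the applied dominant of ii → V/ii.
C-Eb-G: minor triad on C = scale degree 2 → ii.
Eb-F-A-C: root F is the dominant; dominant seventh chord there is V42.
Bb-D-F has root Bb, degree 1 in Bb major, so I.

vi - V/ii - ii - V42 - I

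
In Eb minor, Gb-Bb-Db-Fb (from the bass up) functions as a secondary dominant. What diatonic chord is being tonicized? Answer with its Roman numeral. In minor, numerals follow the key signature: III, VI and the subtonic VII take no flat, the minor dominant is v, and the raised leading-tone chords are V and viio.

VI

The chord is a dominant seventh chord on Gb.
A dominant resolves down a perfect fifth: Gb → Cb. In Eb minor, Cb is scale degree 6, i.e. VI.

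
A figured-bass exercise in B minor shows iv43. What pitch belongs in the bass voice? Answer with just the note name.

B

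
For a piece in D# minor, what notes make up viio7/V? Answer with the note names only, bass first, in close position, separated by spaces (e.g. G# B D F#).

G## B# D# F#

viio7/V is a secondary leading-tone chord. The target V is A# in D# minor; the applied chord is rooted a semitone below, on G##.
Building a fully diminished seventh chord on G## gives G##-B#-D#-F#.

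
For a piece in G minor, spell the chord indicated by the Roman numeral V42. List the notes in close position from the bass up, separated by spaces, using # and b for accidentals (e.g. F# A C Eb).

C D F# A

In G minor, scale degree 5 is D. The dominant is major (leading tone raised), so V is a dominant seventh chord.
Stacking thirds from D gives D-F#-A-C.
The figured bass 42 indicates third inversion, placing the seventh (C) in the bass: C-D-F#-A.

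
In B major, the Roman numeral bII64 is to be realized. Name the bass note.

G

bII in B major has root C; the chord is C-E-G.
The figure 64 means second inversion — the fifth is in the bass.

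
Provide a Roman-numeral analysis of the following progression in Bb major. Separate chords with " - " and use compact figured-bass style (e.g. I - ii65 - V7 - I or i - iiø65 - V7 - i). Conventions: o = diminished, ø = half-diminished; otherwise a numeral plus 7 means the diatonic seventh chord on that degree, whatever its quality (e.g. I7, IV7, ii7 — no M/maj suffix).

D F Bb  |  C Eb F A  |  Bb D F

I6 - V43 - I

D-F-Bb: major triad on Bb = scale degree 1 → I6.
C-Eb-F-A has root F, degree 5 in Bb major, so V43.
Bb-D-F: major triad on Bb = scale degree 1 → I.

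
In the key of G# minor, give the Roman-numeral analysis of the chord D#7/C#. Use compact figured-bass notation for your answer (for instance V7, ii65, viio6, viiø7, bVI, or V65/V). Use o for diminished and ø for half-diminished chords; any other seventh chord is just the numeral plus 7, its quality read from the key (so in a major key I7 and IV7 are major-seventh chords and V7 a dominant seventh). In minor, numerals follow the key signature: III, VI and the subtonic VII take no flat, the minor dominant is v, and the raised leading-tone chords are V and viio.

V42

Stacked in thirds the chord is D#-F##-A#-C#: a dominant seventh chord on D#.
In G# minor, D# is the dominant; the diatonic dominant seventh chord there is V7.
With C# in the bass the chord is in third inversion, so the figured bass is 42.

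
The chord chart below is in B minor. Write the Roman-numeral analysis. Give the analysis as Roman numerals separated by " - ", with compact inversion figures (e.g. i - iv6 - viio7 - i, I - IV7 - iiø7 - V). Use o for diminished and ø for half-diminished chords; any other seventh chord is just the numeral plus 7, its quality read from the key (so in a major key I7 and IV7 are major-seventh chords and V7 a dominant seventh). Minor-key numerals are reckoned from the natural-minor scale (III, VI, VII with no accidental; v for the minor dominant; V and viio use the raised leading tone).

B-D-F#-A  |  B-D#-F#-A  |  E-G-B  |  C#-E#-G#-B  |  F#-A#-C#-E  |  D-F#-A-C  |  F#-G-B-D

B-D-F#-A: minor seventh chord on B = scale degree 1 → i7.
B-D#-F#-A is the secondary dominant of iv (dominant seventh chord on B): V7/iv.
E-G-B: root E is the subdominant; minor triad there is iv.
C#-E#-G#-B is the secondary dominant of V (dominant seventh chord on C#): V7/V.
F#-A#-C#-E: dominant seventh chord on F# = scale degree 5 → V7.
D-F#-A-C: a dominant seventh chord on D, the applied dominant of VI → V7/VI.
F#-G-B-D: root G is the submediant; major seventh chord there is VI42.

i7 - V7/iv - iv - V7/V - V7 - V7/VI - VI42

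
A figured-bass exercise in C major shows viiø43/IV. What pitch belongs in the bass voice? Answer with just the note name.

The applied chord viiø43/IV is rooted on E: E-G-Bb-D.
The figure 43 means second inversion — the fifth is in the bass.

Bb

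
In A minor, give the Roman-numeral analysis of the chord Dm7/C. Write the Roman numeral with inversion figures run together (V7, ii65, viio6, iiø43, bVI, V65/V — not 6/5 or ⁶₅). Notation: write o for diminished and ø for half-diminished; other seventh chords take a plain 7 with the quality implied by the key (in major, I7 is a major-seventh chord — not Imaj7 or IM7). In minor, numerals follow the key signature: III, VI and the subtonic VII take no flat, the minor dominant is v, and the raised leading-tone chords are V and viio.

iv42

Stacked in thirds the chord is D-F-A-C: a minor seventh chord on D.
D is scale degree 4 in A minor, and a minor seventh chord on that degree is written iv7.
With C in the bass the chord is in third inversion, so the figured bass is 42.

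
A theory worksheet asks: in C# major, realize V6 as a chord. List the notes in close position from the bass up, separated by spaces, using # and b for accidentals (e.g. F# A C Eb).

The numeral's case and figure indicate a major triad. In C# major its root, the fifth degree, is G#.
Stacking thirds from G# gives G#-B#-D#.
With the 6 figure the chord is in first inversion; from the bass B# upward in close position it reads B#-D#-G#.

B# D# G#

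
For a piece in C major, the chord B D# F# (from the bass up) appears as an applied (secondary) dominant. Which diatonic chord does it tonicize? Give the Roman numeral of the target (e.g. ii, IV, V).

iii

The chord is a major triad on B.
A dominant resolves down a perfect fifth: B → E. In C major, E is scale degree 3, i.e. iii.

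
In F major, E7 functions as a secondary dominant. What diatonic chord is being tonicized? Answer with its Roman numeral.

iii

The chord is a dominant seventh chord on E.
A dominant resolves down a perfect fifth: E → A. In F major, A is scale degree 3, i.e. iii.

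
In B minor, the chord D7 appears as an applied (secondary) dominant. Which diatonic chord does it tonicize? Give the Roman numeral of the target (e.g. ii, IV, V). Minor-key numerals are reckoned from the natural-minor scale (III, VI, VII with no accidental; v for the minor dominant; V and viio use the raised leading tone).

The chord is a dominant seventh chord on D.
A dominant resolves down a perfect fifth: D → G. In B minor, G is scale degree 6, i.e. VI.

VI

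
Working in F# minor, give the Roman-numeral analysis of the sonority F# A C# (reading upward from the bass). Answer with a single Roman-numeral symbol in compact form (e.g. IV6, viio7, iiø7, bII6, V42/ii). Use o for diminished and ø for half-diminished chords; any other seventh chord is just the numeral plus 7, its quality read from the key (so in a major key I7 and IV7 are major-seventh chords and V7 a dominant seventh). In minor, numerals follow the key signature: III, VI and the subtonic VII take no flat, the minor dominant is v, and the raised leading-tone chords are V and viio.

i

Stacked in thirds the chord is F#-A-C#: a minor triad on F#.
F# is scale degree 1 in F# minor, and a minor triad on that degree is written i.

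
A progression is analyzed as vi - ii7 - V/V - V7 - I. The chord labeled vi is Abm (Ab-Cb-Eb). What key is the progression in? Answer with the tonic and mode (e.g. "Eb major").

Cb major

The chord Abm is a minor triad rooted on Ab; its label is vi.
Counting down 5 scale steps from Ab places the tonic on Cb; a minor triad on degree 6 is diatonic only in major.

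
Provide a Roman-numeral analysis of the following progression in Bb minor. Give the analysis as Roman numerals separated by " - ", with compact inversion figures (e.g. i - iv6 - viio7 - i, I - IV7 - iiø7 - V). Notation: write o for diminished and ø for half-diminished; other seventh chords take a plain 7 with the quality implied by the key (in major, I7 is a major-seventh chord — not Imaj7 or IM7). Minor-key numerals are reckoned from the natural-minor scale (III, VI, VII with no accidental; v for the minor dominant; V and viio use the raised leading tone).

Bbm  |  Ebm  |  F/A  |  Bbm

Bbm has root Bb, degree 1 in Bb minor, so i.
Ebm has root Eb, degree 4 in Bb minor, so iv.
F/A has root F, degree 5 in Bb minor, so V6.
Bbm: root Bb is the tonic; minor triad there is i.

i - iv - V6 - i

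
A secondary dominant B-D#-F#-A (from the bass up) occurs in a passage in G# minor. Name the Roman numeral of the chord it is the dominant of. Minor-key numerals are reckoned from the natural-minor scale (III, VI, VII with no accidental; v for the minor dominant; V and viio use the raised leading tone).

The chord is a dominant seventh chord on B.
A dominant resolves down a perfect fifth: B → E. In G# minor, E is scale degree 6, i.e. VI.

VI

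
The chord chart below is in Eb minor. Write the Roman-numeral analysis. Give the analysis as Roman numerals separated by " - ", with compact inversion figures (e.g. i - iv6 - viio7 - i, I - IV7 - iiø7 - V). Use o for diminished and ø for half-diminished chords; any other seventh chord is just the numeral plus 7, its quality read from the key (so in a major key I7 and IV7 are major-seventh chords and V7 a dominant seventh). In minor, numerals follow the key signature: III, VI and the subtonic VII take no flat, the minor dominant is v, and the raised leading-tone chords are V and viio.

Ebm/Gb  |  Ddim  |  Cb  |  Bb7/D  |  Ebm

i6 - viio - VI - V65 - i

Ebm/Gb has root Eb, degree 1 in Eb minor, so i6.
Ddim has root D, degree 7 in Eb minor, so viio.
Cb: root Cb is the submediant; major triad there is VI.
Bb7/D: root Bb is the dominant; dominant seventh chord there is V65.
Ebm has root Eb, degree 1 in Eb minor, so i.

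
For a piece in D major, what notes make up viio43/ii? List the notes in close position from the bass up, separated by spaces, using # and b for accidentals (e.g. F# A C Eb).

A C D# F#

The slash marks an applied leading-tone chord: viio of ii. In D major, ii is E, so the leading tone to it is D#, a half step below.
Building a fully diminished seventh chord on D# gives D#-F#-A-C.
With the 43 figure the chord is in second inversion; from the bass A upward in close position it reads A-C-D#-F#.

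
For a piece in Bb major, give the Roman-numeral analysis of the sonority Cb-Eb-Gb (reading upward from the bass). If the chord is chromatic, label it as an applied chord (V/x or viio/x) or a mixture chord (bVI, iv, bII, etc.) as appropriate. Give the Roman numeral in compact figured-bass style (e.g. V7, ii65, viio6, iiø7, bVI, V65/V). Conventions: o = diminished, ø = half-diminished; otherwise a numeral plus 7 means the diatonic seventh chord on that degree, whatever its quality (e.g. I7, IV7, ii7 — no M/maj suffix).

The pitches Cb-Eb-Gb form a major triad rooted on Cb.
Cb is the lowered second degree of Bb major (diatonic 2 would be C). This is the Neapolitan chord — a major triad on the lowered second degree.

bII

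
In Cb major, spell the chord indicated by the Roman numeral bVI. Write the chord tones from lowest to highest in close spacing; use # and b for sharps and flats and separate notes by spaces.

Abb Cb Ebb

bVI is a major triad on the lowered sixth degree, borrowed from the parallel minor. In Cb major that root is Abb.
So the chord is Abb-Cb-Ebb, a major triad.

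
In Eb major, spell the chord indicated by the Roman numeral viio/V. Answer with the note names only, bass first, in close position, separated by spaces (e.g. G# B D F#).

The slash marks an applied leading-tone chord: viio of V. In Eb major, V is Bb, so the leading tone to it is A, a half step below.
Building a diminished triad on A gives A-C-Eb.

A C Eb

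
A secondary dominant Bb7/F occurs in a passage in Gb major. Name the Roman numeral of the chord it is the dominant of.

The chord is a dominant seventh chord on Bb.
A dominant resolves down a perfect fifth: Bb → Eb. In Gb major, Eb is scale degree 6, i.e. vi.

vi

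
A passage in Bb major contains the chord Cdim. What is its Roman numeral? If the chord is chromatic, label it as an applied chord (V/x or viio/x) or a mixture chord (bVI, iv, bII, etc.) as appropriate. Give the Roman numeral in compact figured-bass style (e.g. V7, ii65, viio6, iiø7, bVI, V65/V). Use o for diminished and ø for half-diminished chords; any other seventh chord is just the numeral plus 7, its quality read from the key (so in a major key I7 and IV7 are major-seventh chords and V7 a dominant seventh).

iio

Stacked in thirds the chord is C-Eb-Gb: a diminished triad on C.
C is the second degree of Bb major. This is the diminished supertonic triad, borrowed from the parallel minor.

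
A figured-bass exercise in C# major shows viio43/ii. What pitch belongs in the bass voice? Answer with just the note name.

The applied chord viio43/ii is rooted on C##: C##-E#-G#-B.
The figure 43 means second inversion — the fifth is in the bass.

G#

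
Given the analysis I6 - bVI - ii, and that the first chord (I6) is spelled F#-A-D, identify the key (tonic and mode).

D major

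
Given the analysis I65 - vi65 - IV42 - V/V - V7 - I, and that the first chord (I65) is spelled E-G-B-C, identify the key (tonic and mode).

The chord Cmaj7/E is a major seventh chord rooted on C; its label is I65.
If C is scale degree 1 and the mode makes that degree carry a major seventh chord, the tonic is C and the mode is major.

C major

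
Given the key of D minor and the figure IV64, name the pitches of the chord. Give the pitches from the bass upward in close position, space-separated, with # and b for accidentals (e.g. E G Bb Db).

D G B

IV64 is the major subdominant, borrowed from the parallel major. In D minor that root is G.
So the chord is G-B-D, a major triad.
With the 64 figure the chord is in second inversion; from the bass D upward in close position it reads D-G-B.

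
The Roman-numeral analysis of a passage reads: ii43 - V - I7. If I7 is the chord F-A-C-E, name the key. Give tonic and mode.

I7 is given as F-A-C-E — a major seventh chord with root F.
If F is scale degree 1 and the mode makes that degree carry a major seventh chord, the tonic is F and the mode is major.

F major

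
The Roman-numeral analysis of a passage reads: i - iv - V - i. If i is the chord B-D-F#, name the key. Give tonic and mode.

i is given as B-D-F# — a minor triad with root B.
If B is scale degree 1 and the mode makes that degree carry a minor triad, the tonic is B and the mode is minor.

B minor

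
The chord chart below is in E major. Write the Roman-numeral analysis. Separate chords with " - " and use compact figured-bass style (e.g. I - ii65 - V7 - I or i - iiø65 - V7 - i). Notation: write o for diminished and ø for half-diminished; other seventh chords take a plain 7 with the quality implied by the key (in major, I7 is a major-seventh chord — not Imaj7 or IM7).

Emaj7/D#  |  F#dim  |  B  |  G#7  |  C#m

Emaj7/D#: root E is the tonic; major seventh chord there is I42.
F#dim: F# with this quality isn't in the key; it's iio, borrowed from the parallel minor.
B: root B is the dominant; major triad there is V.
G#7: a dominant seventh chord on G#, the applied dominant of vi → V7/vi.
C#m: root C# is the submediant; minor triad there is vi.

I42 - iio - V - V7/vi - vi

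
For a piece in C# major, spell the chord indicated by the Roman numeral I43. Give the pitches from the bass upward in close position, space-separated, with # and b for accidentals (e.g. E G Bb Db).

G# B# C# E#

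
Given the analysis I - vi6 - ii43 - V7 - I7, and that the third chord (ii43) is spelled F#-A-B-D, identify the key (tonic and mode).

The chord Bm7/F# is a minor seventh chord rooted on B; its label is ii43.
If B is scale degree 2 and the mode makes that degree carry a minor seventh chord, the tonic is A and the mode is major.

A major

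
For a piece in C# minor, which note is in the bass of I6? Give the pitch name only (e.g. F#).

E#

I in C# minor has root C#; the chord is C#-E#-G#.
The figure 6 means first inversion — the third is in the bass.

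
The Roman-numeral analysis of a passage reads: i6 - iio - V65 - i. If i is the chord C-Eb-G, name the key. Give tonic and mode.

C minor

The anchor chord is a minor triad on C, labeled i.
If C is scale degree 1 and the mode makes that degree carry a minor triad, the tonic is C and the mode is minor.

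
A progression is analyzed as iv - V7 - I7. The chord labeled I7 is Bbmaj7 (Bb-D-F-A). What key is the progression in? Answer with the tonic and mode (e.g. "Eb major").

Bb major

The chord Bbmaj7 is a major seventh chord rooted on Bb; its label is I7.
If Bb is scale degree 1 and the mode makes that degree carry a major seventh chord, the tonic is Bb and the mode is major.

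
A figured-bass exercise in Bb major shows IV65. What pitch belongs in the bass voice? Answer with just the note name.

G

IV in Bb major has root Eb; the chord is Eb-G-Bb-D.
The figure 65 means first inversion — the third is in the bass.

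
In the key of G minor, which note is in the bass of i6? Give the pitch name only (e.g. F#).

Bb

i in G minor has root G; the chord is G-Bb-D.
The figure 6 means first inversion — the third is in the bass.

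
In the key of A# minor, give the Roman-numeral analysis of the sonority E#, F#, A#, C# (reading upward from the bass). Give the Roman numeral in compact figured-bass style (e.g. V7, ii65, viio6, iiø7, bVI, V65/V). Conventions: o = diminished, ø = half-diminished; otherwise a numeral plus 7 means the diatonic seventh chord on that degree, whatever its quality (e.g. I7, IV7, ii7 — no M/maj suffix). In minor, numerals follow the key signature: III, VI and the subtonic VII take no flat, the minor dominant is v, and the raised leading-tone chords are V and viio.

The pitches F#-A#-C#-E# form a major seventh chord rooted on F#.
In A# minor, F# is the submediant; the diatonic major seventh chord there is VI7.
With E# in the bass the chord is in third inversion, so the figured bass is 42.

VI42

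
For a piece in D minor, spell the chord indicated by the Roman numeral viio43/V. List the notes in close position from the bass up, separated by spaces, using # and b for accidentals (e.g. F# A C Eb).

The slash marks an applied leading-tone chord: viio of V. In D minor, V is A, so the leading tone to it is G#, a half step below.
Building a fully diminished seventh chord on G# gives G#-B-D-F.
With the 43 figure the chord is in second inversion; from the bass D upward in close position it reads D-F-G#-B.

D F G# B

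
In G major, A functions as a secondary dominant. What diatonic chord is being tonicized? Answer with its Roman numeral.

V

The chord is a major triad on A.
A dominant resolves down a perfect fifth: A → D. In G major, D is scale degree 5, i.e. V.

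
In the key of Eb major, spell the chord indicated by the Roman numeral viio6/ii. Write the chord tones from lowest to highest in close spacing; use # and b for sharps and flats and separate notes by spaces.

The slash marks an applied leading-tone chord: viio of ii. In Eb major, ii is F, so the leading tone to it is E, a half step below.
Building a diminished triad on E gives E-G-Bb.
With the 6 figure the chord is in first inversion; from the bass G upward in close position it reads G-Bb-E.

G Bb E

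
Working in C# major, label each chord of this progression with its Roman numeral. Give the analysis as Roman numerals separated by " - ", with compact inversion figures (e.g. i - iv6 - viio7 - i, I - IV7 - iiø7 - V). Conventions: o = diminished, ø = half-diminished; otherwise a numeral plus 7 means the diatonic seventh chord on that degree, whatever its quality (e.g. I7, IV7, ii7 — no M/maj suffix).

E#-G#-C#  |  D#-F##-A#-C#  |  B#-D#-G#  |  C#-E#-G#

I6 - V7/V - V6 - I

E#-G#-C# has root C#, degree 1 in C# major, so I6.
D#-F##-A#-C#: chromatic; D# is V of V, so V7/V.
B#-D#-G# has root G#, degree 5 in C# major, so V6.
C#-E#-G#: root C# is the tonic; major triad there is I.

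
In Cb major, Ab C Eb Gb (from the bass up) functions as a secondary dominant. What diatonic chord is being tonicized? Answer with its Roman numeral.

The chord is a dominant seventh chord on Ab.
A dominant resolves down a perfect fifth: Ab → Db. In Cb major, Db is scale degree 2, i.e. ii.

ii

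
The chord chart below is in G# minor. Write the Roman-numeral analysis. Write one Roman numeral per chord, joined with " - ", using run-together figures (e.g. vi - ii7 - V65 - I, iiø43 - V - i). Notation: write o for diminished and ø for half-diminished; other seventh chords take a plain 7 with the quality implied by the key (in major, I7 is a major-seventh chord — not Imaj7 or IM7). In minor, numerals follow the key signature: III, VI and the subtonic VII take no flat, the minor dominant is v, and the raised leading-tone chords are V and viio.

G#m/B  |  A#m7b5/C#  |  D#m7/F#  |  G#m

G#m/B: minor triad on G# = scale degree 1 → i6.
A#m7b5/C#: half-diminished seventh chord on A# = scale degree 2 → iiø65.
D#m7/F# has root D#, degree 5 in G# minor, so v65.
G#m: root G# is the tonic; minor triad there is i.

i6 - iiø65 - v65 - i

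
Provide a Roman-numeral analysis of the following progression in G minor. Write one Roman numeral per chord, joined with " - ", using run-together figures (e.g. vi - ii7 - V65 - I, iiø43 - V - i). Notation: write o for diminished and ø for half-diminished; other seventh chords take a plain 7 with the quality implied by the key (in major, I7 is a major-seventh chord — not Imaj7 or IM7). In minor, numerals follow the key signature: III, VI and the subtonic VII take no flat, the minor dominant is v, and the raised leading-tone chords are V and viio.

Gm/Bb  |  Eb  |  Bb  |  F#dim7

i6 - VI - III - viio7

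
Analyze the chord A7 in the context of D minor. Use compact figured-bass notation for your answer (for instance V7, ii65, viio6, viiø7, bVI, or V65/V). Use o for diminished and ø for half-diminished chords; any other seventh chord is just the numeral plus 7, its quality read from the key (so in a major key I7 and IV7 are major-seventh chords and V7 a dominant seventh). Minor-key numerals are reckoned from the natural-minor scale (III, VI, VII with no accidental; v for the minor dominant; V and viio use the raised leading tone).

Stacked in thirds the chord is A-C#-E-G: a dominant seventh chord on A.
A is scale degree 5 in D minor, and a dominant seventh chord on that degree is written V7.

V7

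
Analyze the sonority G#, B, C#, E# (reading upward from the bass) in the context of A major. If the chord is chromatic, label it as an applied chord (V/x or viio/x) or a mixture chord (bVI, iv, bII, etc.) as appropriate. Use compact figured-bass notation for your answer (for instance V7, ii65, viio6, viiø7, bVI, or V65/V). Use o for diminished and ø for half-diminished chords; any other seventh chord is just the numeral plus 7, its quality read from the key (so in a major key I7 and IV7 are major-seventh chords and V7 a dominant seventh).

V43/vi

Stacked in thirds the chord is C#-E#-G#-B: a dominant seventh chord on C#.
C# is not a diatonic chord root with this quality in A major, but it lies a perfect fifth above F# (vi), so the chord functions as an applied dominant of vi.
With G# in the bass the chord is in second inversion, so the figured bass is 43.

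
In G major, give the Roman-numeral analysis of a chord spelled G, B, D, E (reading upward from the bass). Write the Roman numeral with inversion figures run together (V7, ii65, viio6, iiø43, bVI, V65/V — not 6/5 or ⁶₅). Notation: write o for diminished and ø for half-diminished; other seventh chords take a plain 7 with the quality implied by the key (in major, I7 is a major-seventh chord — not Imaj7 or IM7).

The pitches E-G-B-D form a minor seventh chord rooted on E.
In G major, E is the submediant; the diatonic minor seventh chord there is vi7.
With G in the bass the chord is in first inversion, so the figured bass is 65.

vi65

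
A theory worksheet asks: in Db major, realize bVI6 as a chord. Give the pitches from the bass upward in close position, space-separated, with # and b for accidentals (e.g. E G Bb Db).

bVI6 is a major triad on the lowered sixth degree, borrowed from the parallel minor. In Db major that root is Bbb.
So the chord is Bbb-Db-Fb, a major triad.
The figured bass 6 indicates first inversion, placing the third (Db) in the bass: Db-Fb-Bbb.

Db Fb Bbb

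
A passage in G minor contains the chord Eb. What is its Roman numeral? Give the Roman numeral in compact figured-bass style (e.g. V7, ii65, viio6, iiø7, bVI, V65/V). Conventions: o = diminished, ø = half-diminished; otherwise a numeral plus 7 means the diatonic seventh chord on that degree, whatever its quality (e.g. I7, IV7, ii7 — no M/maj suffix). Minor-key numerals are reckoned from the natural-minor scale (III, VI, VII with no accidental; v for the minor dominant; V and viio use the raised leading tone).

VI

Stacked in thirds the chord is Eb-G-Bb: a major triad on Eb.
Eb is scale degree 6 in G minor, and a major triad on that degree is written VI.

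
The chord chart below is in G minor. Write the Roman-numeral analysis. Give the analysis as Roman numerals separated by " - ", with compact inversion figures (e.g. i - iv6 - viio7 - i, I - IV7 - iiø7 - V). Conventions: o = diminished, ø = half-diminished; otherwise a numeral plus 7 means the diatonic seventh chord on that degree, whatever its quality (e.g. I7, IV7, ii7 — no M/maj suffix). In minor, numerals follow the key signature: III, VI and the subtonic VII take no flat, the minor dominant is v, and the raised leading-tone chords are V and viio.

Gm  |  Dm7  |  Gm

i - v7 - i

Gm: root G is the tonic; minor triad there is i.
Dm7 has root D, degree 5 in G minor, so v7.
Gm has root G, degree 1 in G minor, so i.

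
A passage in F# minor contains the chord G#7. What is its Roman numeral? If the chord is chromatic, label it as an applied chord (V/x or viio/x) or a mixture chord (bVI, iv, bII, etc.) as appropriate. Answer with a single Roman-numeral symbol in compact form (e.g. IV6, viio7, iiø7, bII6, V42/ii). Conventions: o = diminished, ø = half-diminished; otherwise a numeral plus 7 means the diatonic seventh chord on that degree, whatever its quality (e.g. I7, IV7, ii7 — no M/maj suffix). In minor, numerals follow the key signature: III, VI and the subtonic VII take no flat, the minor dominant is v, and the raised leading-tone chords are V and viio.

Stacked in thirds the chord is G#-B#-D#-F#: a dominant seventh chord on G#.
G# is not a diatonic chord root with this quality in F# minor, but it lies a perfect fifth above C# (V), so the chord functions as an applied dominant of V.

V7/V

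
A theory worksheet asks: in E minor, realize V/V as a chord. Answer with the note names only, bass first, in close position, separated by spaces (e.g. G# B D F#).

V/V is a secondary dominant — the dominant triad of V. V in E minor is B, so the applied chord's root is F#, a perfect fifth above.
Building a major triad on F# gives F#-A#-C#.

F# A# C#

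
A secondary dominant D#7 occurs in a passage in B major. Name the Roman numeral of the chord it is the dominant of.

The chord is a dominant seventh chord on D#.
A dominant resolves down a perfect fifth: D# → G#. In B major, G# is scale degree 6, i.e. vi.

vi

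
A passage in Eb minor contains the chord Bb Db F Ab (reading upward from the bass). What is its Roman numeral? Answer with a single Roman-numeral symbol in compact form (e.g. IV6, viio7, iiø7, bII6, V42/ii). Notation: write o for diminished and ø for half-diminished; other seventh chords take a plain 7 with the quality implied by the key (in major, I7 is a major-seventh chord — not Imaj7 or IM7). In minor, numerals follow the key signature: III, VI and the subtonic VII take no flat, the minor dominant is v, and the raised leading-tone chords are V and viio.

v7

The pitches Bb-Db-F-Ab form a minor seventh chord rooted on Bb.
Bb is scale degree 5 in Eb minor, and a minor seventh chord on that degree is written v7.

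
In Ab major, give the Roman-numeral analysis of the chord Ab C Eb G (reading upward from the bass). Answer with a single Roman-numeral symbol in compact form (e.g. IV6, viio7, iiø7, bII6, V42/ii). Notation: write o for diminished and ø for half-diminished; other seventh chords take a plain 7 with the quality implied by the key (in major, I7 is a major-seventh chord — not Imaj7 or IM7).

I7

The pitches Ab-C-Eb-G form a major seventh chord rooted on Ab.
Ab is scale degree 1 in Ab major, and a major seventh chord on that degree is written I7.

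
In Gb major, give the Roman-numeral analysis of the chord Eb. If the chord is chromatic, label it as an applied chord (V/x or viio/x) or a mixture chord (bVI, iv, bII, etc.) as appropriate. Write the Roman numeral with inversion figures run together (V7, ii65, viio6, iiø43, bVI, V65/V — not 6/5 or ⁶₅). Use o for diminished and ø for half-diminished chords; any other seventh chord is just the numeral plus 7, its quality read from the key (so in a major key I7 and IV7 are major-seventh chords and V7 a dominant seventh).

V/ii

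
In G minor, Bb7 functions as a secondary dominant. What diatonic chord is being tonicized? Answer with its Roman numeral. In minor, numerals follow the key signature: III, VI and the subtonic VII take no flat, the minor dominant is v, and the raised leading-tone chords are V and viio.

VI

The chord is a dominant seventh chord on Bb.
A dominant resolves down a perfect fifth: Bb → Eb. In G minor, Eb is scale degree 6, i.e. VI.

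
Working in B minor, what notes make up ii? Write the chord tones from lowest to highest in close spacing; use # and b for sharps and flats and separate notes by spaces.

ii is the minor supertonic, borrowed from the parallel major (the Dorian ii). In B minor that root is C#.
So the chord is C#-E-G#.

C# E G#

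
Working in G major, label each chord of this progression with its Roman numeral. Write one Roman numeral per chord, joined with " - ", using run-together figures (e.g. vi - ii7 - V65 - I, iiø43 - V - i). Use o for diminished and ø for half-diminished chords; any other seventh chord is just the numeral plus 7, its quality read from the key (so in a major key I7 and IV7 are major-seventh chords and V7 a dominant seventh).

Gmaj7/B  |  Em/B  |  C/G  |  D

Gmaj7/B: major seventh chord on G = scale degree 1 → I65.
Em/B has root E, degree 6 in G major, so vi64.
C/G has root C, degree 4 in G major, so IV64.
D: root D is the dominant; major triad there is V.

I65 - vi64 - IV64 - V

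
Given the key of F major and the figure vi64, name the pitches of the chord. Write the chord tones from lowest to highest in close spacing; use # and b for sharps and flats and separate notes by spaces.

A D F

The numeral's case and figure indicate a minor triad. In F major its root, the submediant, is D.
Stacking thirds from D gives D-F-A.
The figured bass 64 indicates second inversion, placing the fifth (A) in the bass: A-D-F.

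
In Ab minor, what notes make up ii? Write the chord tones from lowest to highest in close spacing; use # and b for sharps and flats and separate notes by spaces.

ii is the minor supertonic, borrowed from the parallel major (the Dorian ii). In Ab minor that root is Bb.
So the chord is Bb-Db-F.

Bb Db F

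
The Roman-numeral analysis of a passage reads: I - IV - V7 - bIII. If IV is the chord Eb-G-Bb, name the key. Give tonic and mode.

Bb major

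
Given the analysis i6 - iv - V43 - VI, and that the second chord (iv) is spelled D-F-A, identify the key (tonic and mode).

The chord Dm is a minor triad rooted on D; its label is iv.
iv on D implies D is the subdominant; that puts the tonic at A, and the lowercase numeral fits minor mode.

A minor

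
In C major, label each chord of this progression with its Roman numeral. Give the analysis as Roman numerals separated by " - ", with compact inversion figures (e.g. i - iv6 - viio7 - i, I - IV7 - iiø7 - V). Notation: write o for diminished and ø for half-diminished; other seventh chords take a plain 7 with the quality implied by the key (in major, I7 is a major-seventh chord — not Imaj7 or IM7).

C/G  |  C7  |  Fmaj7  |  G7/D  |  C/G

C/G: root C is the tonic; major triad there is I64.
C7: chromatic; C is V of IV, so V7/IV.
Fmaj7: root F is the subdominant; major seventh chord there is IV7.
G7/D: root G is the dominant; dominant seventh chord there is V43.
C/G: major triad on C = scale degree 1 → I64.

I64 - V7/IV - IV7 - V43 - I64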